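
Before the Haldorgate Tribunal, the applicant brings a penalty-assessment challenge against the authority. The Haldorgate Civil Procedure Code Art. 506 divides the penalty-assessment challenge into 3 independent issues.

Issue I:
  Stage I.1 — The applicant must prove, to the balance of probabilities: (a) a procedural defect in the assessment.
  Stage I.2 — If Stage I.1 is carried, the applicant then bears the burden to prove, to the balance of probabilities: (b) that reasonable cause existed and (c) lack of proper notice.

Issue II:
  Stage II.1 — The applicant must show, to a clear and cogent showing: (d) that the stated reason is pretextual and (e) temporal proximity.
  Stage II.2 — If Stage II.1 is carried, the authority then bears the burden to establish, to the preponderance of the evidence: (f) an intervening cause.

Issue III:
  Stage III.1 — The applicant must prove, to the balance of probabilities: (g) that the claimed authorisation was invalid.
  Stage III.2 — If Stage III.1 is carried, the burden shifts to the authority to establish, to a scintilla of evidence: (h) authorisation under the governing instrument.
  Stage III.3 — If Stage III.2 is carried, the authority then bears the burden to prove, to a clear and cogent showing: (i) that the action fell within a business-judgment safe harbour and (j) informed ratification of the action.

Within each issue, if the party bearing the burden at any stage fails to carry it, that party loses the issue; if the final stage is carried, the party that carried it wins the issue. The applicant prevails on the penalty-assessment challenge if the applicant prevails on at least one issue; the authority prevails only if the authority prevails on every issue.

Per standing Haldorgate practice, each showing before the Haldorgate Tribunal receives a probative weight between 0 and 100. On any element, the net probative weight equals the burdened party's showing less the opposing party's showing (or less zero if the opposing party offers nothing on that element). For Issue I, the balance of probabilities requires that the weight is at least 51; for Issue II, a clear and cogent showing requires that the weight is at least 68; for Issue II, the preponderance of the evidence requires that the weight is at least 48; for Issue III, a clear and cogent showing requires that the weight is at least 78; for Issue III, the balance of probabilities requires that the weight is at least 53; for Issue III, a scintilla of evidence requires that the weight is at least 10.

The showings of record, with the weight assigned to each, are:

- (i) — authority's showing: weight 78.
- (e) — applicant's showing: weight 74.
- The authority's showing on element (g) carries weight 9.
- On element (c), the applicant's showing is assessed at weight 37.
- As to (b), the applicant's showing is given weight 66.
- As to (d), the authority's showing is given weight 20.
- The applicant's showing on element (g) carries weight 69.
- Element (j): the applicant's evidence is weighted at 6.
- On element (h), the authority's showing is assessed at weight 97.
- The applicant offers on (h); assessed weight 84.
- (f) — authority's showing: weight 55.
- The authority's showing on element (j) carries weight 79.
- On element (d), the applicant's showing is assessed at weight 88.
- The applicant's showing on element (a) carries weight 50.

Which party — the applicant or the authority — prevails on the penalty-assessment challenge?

— Issue I —
At Stage I.1 the applicant must meet the balance of probabilities (weight is at least 51): on (a) the weight is 50, which does not reach 51, so (a) does not meet the standard.
  Not every element is met, so the applicant fails to carry Stage I.1.
The analysis ends at Stage I.1; the authority prevails on this issue.
— Issue II —
At Stage II.1 the applicant must meet a clear and cogent showing (weight is at least 68): on (d) the weight is 88 less the opposing 20 gives net 68, which does reach 68, so (d) meets the standard; on (e) the weight is 74, ≥ 68, so (e) meets the standard.
  All elements met. The burden passes to the authority.
At Stage II.2 the authority must meet the preponderance of the evidence (weight is at least 48): on (f) the weight is 55, which does reach 48, so (f) meets the standard.
  All elements met at the final stage.
With every stage satisfied, the authority prevails on this issue.
— Issue III —
Stage III.1 — burden on applicant; standard: the balance of probabilities (weight is at least 53).
    (g): 69 − 9 = 60 ≥ 53 [met]
  Stage III.1 carried; the burden shifts to the authority.
Stage III.2 — burden on authority; standard: a scintilla of evidence (weight is at least 10).
    (h): 97 − 84 = 13 ≥ 10 [met]
  Stage III.2 is satisfied; the authority continues to bear the burden.
Stage III.3 — burden on authority; standard: a clear and cogent showing (weight is at least 78).
    (i): 78 ≥ 78 [met]
    (j): 79 − 6 = 73 < 78 [not met]
  Not every element is met, so the authority fails to carry Stage III.3.
The analysis ends at Stage III.3; the applicant prevails on this issue.
Per-issue: Issue I → authority; Issue II → authority; Issue III → applicant. The applicant must prevail on at least one issue; overall, the applicant prevails.

applicant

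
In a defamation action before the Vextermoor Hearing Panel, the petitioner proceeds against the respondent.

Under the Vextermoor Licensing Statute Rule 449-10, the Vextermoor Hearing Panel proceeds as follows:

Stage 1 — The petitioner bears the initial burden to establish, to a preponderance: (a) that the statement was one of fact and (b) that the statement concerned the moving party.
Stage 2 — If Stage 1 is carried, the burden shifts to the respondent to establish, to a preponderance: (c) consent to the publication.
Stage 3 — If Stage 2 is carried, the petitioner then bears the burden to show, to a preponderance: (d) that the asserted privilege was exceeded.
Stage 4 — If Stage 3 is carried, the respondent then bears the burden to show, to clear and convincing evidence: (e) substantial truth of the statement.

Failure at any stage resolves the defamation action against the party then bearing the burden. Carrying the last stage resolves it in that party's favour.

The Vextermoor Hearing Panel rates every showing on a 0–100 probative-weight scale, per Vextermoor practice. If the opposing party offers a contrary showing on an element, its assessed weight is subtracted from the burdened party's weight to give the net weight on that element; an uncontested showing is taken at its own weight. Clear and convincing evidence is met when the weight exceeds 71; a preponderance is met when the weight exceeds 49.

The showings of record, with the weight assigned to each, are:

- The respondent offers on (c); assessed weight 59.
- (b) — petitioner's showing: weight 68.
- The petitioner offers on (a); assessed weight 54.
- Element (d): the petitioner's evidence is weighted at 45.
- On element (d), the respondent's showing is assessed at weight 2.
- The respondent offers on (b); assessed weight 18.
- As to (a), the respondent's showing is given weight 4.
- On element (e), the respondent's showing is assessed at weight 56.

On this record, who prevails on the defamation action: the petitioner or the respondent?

At Stage 1 the petitioner must meet a preponderance (weight exceeds 49): on (a) the weight is 54 less the opposing 4 gives net 50, which does exceed 49, so (a) meets the standard; on (b) the weight is 68 less the opposing 18 gives net 50, > 49, so (b) meets the standard.
  Stage 1 is satisfied; the onus moves to the respondent.
At Stage 2 the respondent must meet a preponderance (weight exceeds 49): on (c) the weight is 59, which does exceed 49, so (c) meets the standard.
  Stage 2 carried; the burden shifts to the petitioner.
At Stage 3 the petitioner must meet a preponderance (weight exceeds 49): on (d) the weight is 45 less the opposing 2 gives net 43, ≤ 49, so (d) does not meet the standard.
  Stage 3 not carried; the petitioner fails its burden.
The analysis ends at Stage 3; the respondent prevails.

respondent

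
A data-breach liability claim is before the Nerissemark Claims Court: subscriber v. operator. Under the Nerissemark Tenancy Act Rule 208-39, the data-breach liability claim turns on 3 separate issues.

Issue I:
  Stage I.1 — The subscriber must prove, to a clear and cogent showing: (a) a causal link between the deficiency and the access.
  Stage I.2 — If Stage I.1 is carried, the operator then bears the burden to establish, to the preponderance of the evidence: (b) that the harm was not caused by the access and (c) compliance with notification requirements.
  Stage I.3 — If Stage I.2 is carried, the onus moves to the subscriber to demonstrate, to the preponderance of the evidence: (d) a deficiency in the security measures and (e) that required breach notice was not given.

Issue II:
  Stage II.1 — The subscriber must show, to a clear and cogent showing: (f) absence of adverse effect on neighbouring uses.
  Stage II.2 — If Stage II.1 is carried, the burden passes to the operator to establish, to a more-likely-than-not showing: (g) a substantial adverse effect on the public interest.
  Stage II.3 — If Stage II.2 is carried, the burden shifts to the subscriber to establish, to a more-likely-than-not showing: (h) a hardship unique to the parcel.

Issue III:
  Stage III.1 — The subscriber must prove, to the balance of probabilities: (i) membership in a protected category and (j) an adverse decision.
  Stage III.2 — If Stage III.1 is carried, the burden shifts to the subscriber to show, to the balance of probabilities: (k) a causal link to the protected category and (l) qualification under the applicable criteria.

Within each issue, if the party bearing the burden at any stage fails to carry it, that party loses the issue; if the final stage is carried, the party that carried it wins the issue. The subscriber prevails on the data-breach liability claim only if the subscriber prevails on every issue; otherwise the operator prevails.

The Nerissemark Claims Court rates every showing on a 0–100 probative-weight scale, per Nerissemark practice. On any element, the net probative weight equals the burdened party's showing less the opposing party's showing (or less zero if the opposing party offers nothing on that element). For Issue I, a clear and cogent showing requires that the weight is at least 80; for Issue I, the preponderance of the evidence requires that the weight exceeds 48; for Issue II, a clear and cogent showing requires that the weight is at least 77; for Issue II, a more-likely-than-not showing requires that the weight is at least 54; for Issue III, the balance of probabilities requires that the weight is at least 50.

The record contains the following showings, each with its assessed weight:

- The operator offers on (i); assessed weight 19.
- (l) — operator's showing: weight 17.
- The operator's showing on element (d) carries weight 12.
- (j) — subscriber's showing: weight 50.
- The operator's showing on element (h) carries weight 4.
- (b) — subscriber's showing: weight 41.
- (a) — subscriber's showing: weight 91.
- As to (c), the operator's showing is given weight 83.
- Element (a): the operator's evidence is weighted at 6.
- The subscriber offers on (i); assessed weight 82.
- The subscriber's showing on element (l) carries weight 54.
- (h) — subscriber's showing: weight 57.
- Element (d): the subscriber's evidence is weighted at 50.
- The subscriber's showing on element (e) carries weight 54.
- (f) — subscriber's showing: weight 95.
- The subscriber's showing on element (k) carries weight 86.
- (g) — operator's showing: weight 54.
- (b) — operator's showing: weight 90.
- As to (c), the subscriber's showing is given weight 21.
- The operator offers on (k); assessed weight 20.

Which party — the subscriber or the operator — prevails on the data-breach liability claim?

— Issue I —
Stage I.1 — burden on subscriber; standard: a clear and cogent showing (weight is at least 80).
    (a): 91 − 6 = 85 ≥ 80 [met]
  Stage I.1 carried; the burden shifts to the operator.
Stage I.2 — burden on operator; standard: the preponderance of the evidence (weight exceeds 48).
    (b): 90 − 41 = 49 > 48 [met]
    (c): 83 − 21 = 62 > 48 [met]
  Stage I.2 carried; the burden shifts to the subscriber.
Stage I.3 — burden on subscriber; standard: the preponderance of the evidence (weight exceeds 48).
    (d): 50 − 12 = 38 ≤ 48 [not met]
    (e): 54 > 48 [met]
  Stage I.3 not carried; the subscriber fails its burden.
So the operator prevails on this issue.
— Issue II —
Stage II.1 (subscriber, a clear and cogent showing, weight is at least 77): (f) 95 ≥ 77 — meets.
  Stage II.1 is satisfied; the onus moves to the operator.
Stage II.2 (operator, a more-likely-than-not showing, weight is at least 54): (g) 54 ≥ 54 — meets.
  Stage II.2 is satisfied; the onus moves to the subscriber.
Stage II.3 (subscriber, a more-likely-than-not showing, weight is at least 54): (h) net 57−4=53 < 54 — fails.
  Not every element is met, so the subscriber fails to carry Stage II.3.
The analysis ends at Stage II.3; the operator prevails on this issue.
— Issue III —
Stage III.1 — burden on subscriber; standard: the balance of probabilities (weight is at least 50).
    (i): 82 − 19 = 63 ≥ 50 [met]
    (j): 50 ≥ 50 [met]
  Stage III.1 carried; the burden remains with the subscriber.
Stage III.2 — burden on subscriber; standard: the balance of probabilities (weight is at least 50).
    (k): 86 − 20 = 66 ≥ 50 [met]
    (l): 54 − 17 = 37 < 50 [not met]
  The subscriber does not carry Stage III.2.
The operator prevails on this issue.
Per-issue: Issue I → operator; Issue II → operator; Issue III → operator. The subscriber must prevail on every issue; overall, the operator prevails.

operator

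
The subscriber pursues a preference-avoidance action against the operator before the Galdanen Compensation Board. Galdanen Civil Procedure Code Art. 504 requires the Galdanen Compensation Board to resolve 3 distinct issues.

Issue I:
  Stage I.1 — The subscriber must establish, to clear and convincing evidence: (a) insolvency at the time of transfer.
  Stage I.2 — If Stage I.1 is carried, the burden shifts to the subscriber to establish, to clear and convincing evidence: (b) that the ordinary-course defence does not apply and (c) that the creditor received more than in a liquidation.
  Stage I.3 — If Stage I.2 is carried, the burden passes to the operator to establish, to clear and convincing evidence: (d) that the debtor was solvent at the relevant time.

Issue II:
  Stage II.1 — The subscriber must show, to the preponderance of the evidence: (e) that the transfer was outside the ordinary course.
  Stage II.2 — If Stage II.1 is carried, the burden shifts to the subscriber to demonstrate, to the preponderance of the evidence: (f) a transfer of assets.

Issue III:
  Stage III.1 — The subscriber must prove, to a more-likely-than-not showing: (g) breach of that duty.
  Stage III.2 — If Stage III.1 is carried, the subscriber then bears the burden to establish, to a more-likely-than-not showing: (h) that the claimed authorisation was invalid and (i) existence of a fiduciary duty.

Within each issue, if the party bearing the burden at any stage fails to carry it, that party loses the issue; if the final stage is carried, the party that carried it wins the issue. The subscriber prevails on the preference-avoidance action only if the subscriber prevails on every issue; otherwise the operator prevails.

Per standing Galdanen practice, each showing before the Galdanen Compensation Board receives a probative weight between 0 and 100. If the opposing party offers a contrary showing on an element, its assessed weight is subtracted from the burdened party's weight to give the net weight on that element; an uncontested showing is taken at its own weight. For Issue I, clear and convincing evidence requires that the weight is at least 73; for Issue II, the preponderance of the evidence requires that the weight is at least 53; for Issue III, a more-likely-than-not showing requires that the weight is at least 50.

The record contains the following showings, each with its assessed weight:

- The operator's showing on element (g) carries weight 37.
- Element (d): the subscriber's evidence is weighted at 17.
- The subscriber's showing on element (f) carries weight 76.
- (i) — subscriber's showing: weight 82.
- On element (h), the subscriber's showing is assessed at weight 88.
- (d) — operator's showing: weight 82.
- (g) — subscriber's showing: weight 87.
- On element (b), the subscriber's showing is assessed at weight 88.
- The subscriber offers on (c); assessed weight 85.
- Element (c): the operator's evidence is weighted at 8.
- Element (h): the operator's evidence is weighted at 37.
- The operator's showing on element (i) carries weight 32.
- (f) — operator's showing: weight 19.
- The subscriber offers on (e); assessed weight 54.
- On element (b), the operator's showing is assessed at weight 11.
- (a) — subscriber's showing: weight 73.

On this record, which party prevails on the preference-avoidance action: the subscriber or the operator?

subscriber

— Issue I —
At Stage I.1 the subscriber must meet clear and convincing evidence (weight is at least 73): on (a) the weight is 73, ≥ 73, so (a) meets the standard.
  All elements met. The subscriber retains the burden for Stage I.2.
At Stage I.2 the subscriber must meet clear and convincing evidence (weight is at least 73): on (b) the weight is 88 less the opposing 11 gives net 77, ≥ 73, so (b) meets the standard; on (c) the weight is 85 less the opposing 8 gives net 77, ≥ 73, so (c) meets the standard.
  Stage I.2 is satisfied; the onus moves to the operator.
At Stage I.3 the operator must meet clear and convincing evidence (weight is at least 73): on (d) the weight is 82 less the opposing 17 gives net 65, < 73, so (d) does not meet the standard.
  Stage I.3 not carried; the operator fails its burden.
The analysis ends at Stage I.3; the subscriber prevails on this issue.
— Issue II —
Stage II.1 — burden on subscriber; standard: the preponderance of the evidence (weight is at least 53).
    (e): 54 ≥ 53 [met]
  Stage II.1 is satisfied; the subscriber continues to bear the burden.
Stage II.2 — burden on subscriber; standard: the preponderance of the evidence (weight is at least 53).
    (f): 76 − 19 = 57 ≥ 53 [met]
  The subscriber carries the last stage.
Every stage carried; the subscriber prevails on this issue.
— Issue III —
Stage III.1 (subscriber, a more-likely-than-not showing, weight is at least 50): (g) net 87−37=50 ≥ 50 — meets.
  All elements met. The subscriber retains the burden for Stage III.2.
Stage III.2 (subscriber, a more-likely-than-not showing, weight is at least 50): (h) net 88−37=51 ≥ 50 — meets; (i) net 82−32=50 ≥ 50 — meets.
  Stage III.2 carried; the final stage is satisfied.
Every stage carried; the subscriber prevails on this issue.
Per-issue: Issue I → subscriber; Issue II → subscriber; Issue III → subscriber. The subscriber must prevail on every issue; overall, the subscriber prevails.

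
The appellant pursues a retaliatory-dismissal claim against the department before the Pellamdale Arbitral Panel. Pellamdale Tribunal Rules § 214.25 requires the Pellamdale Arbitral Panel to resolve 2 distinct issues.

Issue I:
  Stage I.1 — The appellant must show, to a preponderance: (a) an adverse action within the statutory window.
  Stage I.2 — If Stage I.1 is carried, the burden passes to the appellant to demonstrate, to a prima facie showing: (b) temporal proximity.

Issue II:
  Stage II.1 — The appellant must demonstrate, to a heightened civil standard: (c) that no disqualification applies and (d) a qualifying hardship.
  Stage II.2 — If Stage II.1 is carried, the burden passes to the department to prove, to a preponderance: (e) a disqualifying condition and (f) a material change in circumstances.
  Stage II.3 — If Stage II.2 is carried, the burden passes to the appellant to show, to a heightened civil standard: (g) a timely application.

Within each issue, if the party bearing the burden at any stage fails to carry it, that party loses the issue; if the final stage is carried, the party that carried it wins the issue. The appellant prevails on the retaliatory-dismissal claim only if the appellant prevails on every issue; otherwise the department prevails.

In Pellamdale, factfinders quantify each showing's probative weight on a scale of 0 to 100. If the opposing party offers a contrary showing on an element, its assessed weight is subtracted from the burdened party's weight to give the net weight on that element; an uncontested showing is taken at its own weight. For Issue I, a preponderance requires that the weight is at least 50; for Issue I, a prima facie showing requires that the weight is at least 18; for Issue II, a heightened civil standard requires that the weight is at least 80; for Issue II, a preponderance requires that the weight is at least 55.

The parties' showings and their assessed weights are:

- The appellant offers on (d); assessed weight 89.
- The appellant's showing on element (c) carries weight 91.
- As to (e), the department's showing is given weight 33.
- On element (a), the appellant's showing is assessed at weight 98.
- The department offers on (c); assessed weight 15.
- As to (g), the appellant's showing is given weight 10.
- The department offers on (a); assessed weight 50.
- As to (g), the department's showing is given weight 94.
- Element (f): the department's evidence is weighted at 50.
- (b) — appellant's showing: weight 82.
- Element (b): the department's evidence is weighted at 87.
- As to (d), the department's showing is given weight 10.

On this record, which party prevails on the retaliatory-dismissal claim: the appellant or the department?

— Issue I —
Stage I.1 (appellant, a preponderance, weight is at least 50): (a) net 98−50=48 < 50 — fails.
  The appellant does not carry Stage I.1.
The analysis ends at Stage I.1; the department prevails on this issue.
— Issue II —
Stage II.1 — burden on appellant; standard: a heightened civil standard (weight is at least 80).
    (c): 91 − 15 = 76 < 80 [not met]
    (d): 89 − 10 = 79 < 80 [not met]
  Stage II.1 not carried; the appellant fails its burden.
The department prevails on this issue.
Per-issue: Issue I → department; Issue II → department. The appellant must prevail on every issue; overall, the department prevails.

department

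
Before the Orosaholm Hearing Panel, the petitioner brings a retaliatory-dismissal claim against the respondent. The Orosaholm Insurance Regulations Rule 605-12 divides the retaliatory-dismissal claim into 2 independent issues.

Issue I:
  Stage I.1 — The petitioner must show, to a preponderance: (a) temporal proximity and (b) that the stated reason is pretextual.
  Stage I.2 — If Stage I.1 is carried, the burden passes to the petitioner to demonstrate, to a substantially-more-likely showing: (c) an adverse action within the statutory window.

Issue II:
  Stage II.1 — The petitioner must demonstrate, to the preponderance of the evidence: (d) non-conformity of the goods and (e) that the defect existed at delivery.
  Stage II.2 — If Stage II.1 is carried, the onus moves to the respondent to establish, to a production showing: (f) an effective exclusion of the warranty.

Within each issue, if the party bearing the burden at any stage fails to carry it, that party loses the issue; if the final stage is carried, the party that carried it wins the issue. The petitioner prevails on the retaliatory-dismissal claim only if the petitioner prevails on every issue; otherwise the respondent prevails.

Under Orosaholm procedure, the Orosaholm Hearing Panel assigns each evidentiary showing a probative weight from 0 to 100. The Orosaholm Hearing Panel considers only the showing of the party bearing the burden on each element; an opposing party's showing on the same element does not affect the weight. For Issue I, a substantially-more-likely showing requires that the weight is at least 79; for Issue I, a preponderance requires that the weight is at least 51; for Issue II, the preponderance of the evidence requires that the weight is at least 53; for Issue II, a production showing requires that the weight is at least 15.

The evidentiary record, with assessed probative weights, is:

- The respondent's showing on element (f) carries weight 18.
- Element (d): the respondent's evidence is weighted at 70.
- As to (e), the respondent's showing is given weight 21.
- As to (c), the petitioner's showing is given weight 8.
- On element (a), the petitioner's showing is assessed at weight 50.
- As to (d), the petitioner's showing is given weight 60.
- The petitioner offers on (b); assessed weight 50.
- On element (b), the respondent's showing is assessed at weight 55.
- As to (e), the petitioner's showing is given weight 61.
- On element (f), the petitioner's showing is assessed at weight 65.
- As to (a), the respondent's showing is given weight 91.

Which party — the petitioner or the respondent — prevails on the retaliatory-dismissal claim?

— Issue I —
Stage I.1 (petitioner, a preponderance, weight is at least 51): (a) 50 (respondent's 91 disregarded) < 51 — fails; (b) 50 (respondent's 55 disregarded) < 51 — fails.
  Not every element is met, so the petitioner fails to carry Stage I.1.
The respondent prevails on this issue.
— Issue II —
Stage II.1 (petitioner, the preponderance of the evidence, weight is at least 53): (d) 60 (respondent's 70 disregarded) ≥ 53 — meets; (e) 61 (respondent's 21 disregarded) ≥ 53 — meets.
  Stage II.1 carried; the burden shifts to the respondent.
Stage II.2 (respondent, a production showing, weight is at least 15): (f) 18 (petitioner's 65 disregarded) ≥ 15 — meets.
  The respondent carries the last stage.
All stages carried — the respondent prevails on this issue.
Per-issue: Issue I → respondent; Issue II → respondent. The petitioner must prevail on every issue; overall, the respondent prevails.

respondent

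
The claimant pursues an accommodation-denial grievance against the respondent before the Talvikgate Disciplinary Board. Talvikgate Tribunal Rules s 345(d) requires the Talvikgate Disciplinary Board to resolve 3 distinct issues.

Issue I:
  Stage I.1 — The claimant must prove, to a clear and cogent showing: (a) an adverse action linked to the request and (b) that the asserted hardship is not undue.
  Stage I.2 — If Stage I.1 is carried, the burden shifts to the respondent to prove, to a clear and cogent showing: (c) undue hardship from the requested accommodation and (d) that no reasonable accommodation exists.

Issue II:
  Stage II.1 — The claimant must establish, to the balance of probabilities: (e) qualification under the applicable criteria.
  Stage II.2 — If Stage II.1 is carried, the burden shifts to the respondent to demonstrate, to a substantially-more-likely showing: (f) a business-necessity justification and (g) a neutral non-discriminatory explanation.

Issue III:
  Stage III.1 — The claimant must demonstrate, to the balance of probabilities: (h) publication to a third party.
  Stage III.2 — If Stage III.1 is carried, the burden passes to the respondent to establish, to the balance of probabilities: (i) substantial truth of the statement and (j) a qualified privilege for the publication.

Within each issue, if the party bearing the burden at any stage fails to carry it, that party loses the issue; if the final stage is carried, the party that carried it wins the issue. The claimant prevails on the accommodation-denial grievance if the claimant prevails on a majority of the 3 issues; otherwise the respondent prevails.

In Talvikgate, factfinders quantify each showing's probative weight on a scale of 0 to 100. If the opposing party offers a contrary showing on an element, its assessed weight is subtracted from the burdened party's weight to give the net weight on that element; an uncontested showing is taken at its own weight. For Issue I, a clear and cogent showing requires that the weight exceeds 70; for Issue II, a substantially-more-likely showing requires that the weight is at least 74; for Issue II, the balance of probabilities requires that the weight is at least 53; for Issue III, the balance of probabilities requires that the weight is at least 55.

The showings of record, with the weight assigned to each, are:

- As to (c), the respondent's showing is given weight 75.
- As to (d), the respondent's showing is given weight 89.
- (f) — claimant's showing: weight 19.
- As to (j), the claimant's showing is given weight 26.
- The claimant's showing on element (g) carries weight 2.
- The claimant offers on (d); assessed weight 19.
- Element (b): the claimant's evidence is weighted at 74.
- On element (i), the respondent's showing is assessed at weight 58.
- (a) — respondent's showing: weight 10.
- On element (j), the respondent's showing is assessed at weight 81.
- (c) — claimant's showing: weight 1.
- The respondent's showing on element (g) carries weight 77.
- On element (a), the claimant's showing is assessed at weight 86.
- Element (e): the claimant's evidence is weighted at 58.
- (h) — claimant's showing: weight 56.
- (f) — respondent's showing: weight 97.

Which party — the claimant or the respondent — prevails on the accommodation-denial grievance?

respondent

— Issue I —
Stage I.1 (claimant, a clear and cogent showing, weight exceeds 70): (a) net 86−10=76 > 70 — meets; (b) 74 > 70 — meets.
  All elements met. The burden passes to the respondent.
Stage I.2 (respondent, a clear and cogent showing, weight exceeds 70): (c) net 75−1=74 > 70 — meets; (d) net 89−19=70 ≤ 70 — fails.
  The respondent does not carry Stage I.2.
The claimant prevails on this issue.
— Issue II —
Stage II.1 — burden on claimant; standard: the balance of probabilities (weight is at least 53).
    (e): 58 ≥ 53 [met]
  All elements met. The burden passes to the respondent.
Stage II.2 — burden on respondent; standard: a substantially-more-likely showing (weight is at least 74).
    (f): 97 − 19 = 78 ≥ 74 [met]
    (g): 77 − 2 = 75 ≥ 74 [met]
  All elements met at the final stage.
Every stage carried; the respondent prevails on this issue.
— Issue III —
Stage III.1 — burden on claimant; standard: the balance of probabilities (weight is at least 55).
    (h): 56 ≥ 55 [met]
  All elements met. The burden passes to the respondent.
Stage III.2 — burden on respondent; standard: the balance of probabilities (weight is at least 55).
    (i): 58 ≥ 55 [met]
    (j): 81 − 26 = 55 ≥ 55 [met]
  The respondent carries the last stage.
All stages carried — the respondent prevails on this issue.
Per-issue: Issue I → claimant; Issue II → respondent; Issue III → respondent. The claimant must prevail on a majority of issues; overall, the respondent prevails.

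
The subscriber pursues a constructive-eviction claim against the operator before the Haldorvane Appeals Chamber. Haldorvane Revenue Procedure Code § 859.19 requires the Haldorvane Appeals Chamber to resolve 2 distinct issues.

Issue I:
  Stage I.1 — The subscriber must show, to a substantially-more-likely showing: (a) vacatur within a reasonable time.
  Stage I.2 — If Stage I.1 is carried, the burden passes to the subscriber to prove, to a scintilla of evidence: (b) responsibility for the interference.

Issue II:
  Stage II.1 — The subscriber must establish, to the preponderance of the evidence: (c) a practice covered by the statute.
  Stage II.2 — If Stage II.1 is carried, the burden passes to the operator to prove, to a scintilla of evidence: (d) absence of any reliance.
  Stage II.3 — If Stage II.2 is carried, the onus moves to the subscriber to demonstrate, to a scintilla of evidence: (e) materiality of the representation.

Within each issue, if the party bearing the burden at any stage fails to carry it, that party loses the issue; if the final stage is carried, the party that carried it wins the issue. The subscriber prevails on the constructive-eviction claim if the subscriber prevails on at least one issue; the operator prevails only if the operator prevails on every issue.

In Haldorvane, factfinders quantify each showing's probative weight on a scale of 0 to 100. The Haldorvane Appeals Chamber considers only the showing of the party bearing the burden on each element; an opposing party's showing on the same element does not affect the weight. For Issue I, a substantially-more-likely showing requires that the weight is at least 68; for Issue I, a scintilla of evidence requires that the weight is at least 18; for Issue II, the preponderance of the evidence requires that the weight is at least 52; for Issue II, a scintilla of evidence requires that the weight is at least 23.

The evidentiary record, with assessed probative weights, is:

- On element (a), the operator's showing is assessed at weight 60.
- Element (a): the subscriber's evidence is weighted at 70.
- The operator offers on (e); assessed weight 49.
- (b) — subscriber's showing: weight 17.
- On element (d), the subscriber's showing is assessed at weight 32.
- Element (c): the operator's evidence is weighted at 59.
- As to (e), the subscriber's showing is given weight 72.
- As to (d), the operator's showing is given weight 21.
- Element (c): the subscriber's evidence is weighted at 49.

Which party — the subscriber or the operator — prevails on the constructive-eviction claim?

operator

— Issue I —
Stage I.1 — burden on subscriber; standard: a substantially-more-likely showing (weight is at least 68).
    (a): 70 (operator's 60 disregarded) ≥ 68 [met]
  Stage I.1 carried; the burden remains with the subscriber.
Stage I.2 — burden on subscriber; standard: a scintilla of evidence (weight is at least 18).
    (b): 17 < 18 [not met]
  Not every element is met, so the subscriber fails to carry Stage I.2.
So the operator prevails on this issue.
— Issue II —
Stage II.1 — burden on subscriber; standard: the preponderance of the evidence (weight is at least 52).
    (c): 49 (operator's 59 disregarded) < 52 [not met]
  Not every element is met, so the subscriber fails to carry Stage II.1.
The operator prevails on this issue.
Per-issue: Issue I → operator; Issue II → operator. The subscriber must prevail on at least one issue; overall, the operator prevails.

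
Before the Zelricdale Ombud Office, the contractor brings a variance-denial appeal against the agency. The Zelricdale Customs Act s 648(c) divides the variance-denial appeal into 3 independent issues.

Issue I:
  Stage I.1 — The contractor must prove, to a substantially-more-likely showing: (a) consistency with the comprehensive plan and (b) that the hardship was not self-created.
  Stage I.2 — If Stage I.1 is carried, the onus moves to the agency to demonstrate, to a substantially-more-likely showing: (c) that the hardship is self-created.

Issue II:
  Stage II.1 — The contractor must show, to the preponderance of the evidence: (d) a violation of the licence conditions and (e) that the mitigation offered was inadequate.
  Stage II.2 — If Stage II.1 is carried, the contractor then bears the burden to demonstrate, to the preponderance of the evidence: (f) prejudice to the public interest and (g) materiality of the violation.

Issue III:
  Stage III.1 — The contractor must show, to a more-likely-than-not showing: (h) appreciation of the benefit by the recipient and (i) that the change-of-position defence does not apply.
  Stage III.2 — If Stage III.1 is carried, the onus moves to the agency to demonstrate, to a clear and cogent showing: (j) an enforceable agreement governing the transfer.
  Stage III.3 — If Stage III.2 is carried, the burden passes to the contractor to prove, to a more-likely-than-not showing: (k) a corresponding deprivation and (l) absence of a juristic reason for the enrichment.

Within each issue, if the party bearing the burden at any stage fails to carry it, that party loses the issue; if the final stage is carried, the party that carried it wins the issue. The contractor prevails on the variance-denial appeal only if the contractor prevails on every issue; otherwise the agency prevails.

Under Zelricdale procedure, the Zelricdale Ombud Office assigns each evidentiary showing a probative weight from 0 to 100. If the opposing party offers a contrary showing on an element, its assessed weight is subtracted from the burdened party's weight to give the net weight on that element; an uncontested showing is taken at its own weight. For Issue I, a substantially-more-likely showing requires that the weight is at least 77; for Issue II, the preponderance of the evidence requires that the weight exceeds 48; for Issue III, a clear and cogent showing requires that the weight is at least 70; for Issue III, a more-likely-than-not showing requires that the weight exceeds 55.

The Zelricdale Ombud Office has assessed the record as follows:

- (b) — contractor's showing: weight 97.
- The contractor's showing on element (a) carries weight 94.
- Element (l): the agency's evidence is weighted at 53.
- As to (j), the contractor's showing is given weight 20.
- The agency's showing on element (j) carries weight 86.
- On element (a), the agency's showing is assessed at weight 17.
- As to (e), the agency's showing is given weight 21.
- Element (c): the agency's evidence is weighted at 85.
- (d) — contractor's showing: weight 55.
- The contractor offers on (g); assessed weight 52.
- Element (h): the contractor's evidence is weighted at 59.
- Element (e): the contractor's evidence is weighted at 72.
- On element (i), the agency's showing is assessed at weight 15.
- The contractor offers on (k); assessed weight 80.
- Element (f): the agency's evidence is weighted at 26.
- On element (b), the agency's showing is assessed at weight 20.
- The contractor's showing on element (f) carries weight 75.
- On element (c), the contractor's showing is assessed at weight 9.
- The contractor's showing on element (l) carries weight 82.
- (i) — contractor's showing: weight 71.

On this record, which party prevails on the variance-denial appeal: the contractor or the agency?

— Issue I —
Stage I.1 — burden on contractor; standard: a substantially-more-likely showing (weight is at least 77).
    (a): 94 − 17 = 77 ≥ 77 [met]
    (b): 97 − 20 = 77 ≥ 77 [met]
  Stage I.1 is satisfied; the onus moves to the agency.
Stage I.2 — burden on agency; standard: a substantially-more-likely showing (weight is at least 77).
    (c): 85 − 9 = 76 < 77 [not met]
  Not every element is met, so the agency fails to carry Stage I.2.
So the contractor prevails on this issue.
— Issue II —
Stage II.1 (contractor, the preponderance of the evidence, weight exceeds 48): (d) 55 > 48 — meets; (e) net 72−21=51 > 48 — meets.
  All elements met. The contractor retains the burden for Stage II.2.
Stage II.2 (contractor, the preponderance of the evidence, weight exceeds 48): (f) net 75−26=49 > 48 — meets; (g) 52 > 48 — meets.
  All elements met at the final stage.
All stages carried — the contractor prevails on this issue.
— Issue III —
Stage III.1 — burden on contractor; standard: a more-likely-than-not showing (weight exceeds 55).
    (h): 59 > 55 [met]
    (i): 71 − 15 = 56 > 55 [met]
  The contractor carries Stage III.1; the agency now bears the burden.
Stage III.2 — burden on agency; standard: a clear and cogent showing (weight is at least 70).
    (j): 86 − 20 = 66 < 70 [not met]
  Not every element is met, so the agency fails to carry Stage III.2.
The analysis ends at Stage III.2; the contractor prevails on this issue.
Per-issue: Issue I → contractor; Issue II → contractor; Issue III → contractor. The contractor must prevail on every issue; overall, the contractor prevails.

contractor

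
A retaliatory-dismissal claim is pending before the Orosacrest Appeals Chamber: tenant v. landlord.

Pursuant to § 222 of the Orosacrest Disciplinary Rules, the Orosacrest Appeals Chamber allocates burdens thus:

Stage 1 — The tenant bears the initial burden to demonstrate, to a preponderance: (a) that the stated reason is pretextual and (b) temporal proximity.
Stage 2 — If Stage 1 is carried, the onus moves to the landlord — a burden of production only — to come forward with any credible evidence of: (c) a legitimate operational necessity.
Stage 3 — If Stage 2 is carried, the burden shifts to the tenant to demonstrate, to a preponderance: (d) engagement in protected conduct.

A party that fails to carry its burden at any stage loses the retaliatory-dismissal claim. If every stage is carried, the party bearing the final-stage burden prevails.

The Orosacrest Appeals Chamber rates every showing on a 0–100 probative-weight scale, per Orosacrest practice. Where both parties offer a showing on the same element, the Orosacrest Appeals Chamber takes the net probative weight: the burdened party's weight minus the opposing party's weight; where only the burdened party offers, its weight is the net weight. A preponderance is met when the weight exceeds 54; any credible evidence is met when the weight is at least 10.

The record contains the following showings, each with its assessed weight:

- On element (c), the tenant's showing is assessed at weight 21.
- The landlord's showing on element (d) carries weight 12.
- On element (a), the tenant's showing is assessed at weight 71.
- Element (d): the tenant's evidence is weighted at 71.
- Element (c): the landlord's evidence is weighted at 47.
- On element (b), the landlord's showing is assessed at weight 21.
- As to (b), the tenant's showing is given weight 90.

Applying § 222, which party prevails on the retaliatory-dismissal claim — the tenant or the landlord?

tenant

At Stage 1 the tenant must meet a preponderance (weight exceeds 54): on (a) the weight is 71, > 54, so (a) meets the standard; on (b) the weight is 90 less the opposing 21 gives net 69, > 54, so (b) meets the standard.
  All elements met. The burden passes to the landlord.
At Stage 2 the landlord must meet any credible evidence (weight is at least 10): on (c) the weight is 47 less the opposing 21 gives net 26, ≥ 10, so (c) meets the standard.
  Stage 2 is satisfied; the onus moves to the tenant.
At Stage 3 the tenant must meet a preponderance (weight exceeds 54): on (d) the weight is 71 less the opposing 12 gives net 59, > 54, so (d) meets the standard.
  All elements met at the final stage.
Every stage carried; the tenant prevails.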